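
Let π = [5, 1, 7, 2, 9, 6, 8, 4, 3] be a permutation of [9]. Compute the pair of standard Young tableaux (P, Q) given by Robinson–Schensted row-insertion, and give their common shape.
P = [1, 2, 3, 8] / [4, 6, 9] / [5] / [7];  Q = [1, 3, 5, 7] / [2, 4, 6] / [8] / [9];  common shape = (4, 3, 1, 1)

Row-insert the values π_1, π_2, … into P one at a time, bumping the leftmost entry strictly greater than the inserted value down to the next row. The recording tableau Q records, in position (i, j), the step at which that cell was added to P.
  Insert 5 (step 1): P = [5];  Q = [1]
  Insert 1 (step 2): P = [1] / [5];  Q = [1] / [2]
  Insert 7 (step 3): P = [1, 7] / [5];  Q = [1, 3] / [2]
  Insert 2 (step 4): P = [1, 2] / [5, 7];  Q = [1, 3] / [2, 4]
  Insert 9 (step 5): P = [1, 2, 9] / [5, 7];  Q = [1, 3, 5] / [2, 4]
  Insert 6 (step 6): P = [1, 2, 6] / [5, 7, 9];  Q = [1, 3, 5] / [2, 4, 6]
  Insert 8 (step 7): P = [1, 2, 6, 8] / [5, 7, 9];  Q = [1, 3, 5, 7] / [2, 4, 6]
  Insert 4 (step 8): P = [1, 2, 4, 8] / [5, 6, 9] / [7];  Q = [1, 3, 5, 7] / [2, 4, 6] / [8]
  Insert 3 (step 9): P = [1, 2, 3, 8] / [4, 6, 9] / [5] / [7];  Q = [1, 3, 5, 7] / [2, 4, 6] / [8] / [9]
Final shape: (4, 3, 1, 1).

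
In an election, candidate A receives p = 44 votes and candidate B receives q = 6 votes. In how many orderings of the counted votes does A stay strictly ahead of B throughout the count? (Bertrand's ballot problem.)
Strict-lead orderings = 12076932

Total orderings of the 50 votes with 44 for A: C(50, 44) = 15890700. By the Bertrand ballot formula (Cycle Lemma / reflection principle), the number of orderings in which A is strictly ahead of B throughout is (p − q)/(p + q) · C(p + q, p) = (44 − 6)/(44 + 6) · 15890700 = 12076932.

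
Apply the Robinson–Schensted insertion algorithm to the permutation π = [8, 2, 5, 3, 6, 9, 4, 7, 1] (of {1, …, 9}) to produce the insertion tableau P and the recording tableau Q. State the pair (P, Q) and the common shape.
P = [1, 3, 4, 7] / [2, 6, 9] / [5] / [8];  Q = [1, 3, 5, 6] / [2, 7, 8] / [4] / [9];  common shape = (4, 3, 1, 1)

Row-insert the values π_1, π_2, … into P one at a time, bumping the leftmost entry strictly greater than the inserted value down to the next row. The recording tableau Q records, in position (i, j), the step at which that cell was added to P.
  Insert 8 (step 1): P = [8];  Q = [1]
  Insert 2 (step 2): P = [2] / [8];  Q = [1] / [2]
  Insert 5 (step 3): P = [2, 5] / [8];  Q = [1, 3] / [2]
  Insert 3 (step 4): P = [2, 3] / [5] / [8];  Q = [1, 3] / [2] / [4]
  Insert 6 (step 5): P = [2, 3, 6] / [5] / [8];  Q = [1, 3, 5] / [2] / [4]
  Insert 9 (step 6): P = [2, 3, 6, 9] / [5] / [8];  Q = [1, 3, 5, 6] / [2] / [4]
  Insert 4 (step 7): P = [2, 3, 4, 9] / [5, 6] / [8];  Q = [1, 3, 5, 6] / [2, 7] / [4]
  Insert 7 (step 8): P = [2, 3, 4, 7] / [5, 6, 9] / [8];  Q = [1, 3, 5, 6] / [2, 7, 8] / [4]
  Insert 1 (step 9): P = [1, 3, 4, 7] / [2, 6, 9] / [5] / [8];  Q = [1, 3, 5, 6] / [2, 7, 8] / [4] / [9]
Final shape: (4, 3, 1, 1).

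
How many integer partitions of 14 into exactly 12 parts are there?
p(14, 12 parts) = 2

Partitions of n into exactly k parts ↔ partitions of n − k into at most k parts (subtract 1 from each part). For n = 14, k = 12, the partitions are: 3+1+1+1+1+1+1+1+1+1+1+1, 2+2+1+1+1+1+1+1+1+1+1+1. Count = 2.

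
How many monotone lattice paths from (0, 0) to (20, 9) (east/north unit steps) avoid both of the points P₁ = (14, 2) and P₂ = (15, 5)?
Number of paths = 7916061

Inclusion–exclusion. Total paths: C(29, 20) = 10015005. Through P₁: C(16, 14)·C(13, 6) = 205920. Through P₂: C(20, 15)·C(9, 5) = 1953504. Since P₁ is strictly southwest of P₂, a monotone path through both must visit P₁ then P₂; paths through both = C(16, 14)·C(4, 1)·C(9, 5) = 60480. Avoid both = 10015005 − 205920 − 1953504 + 60480 = 7916061.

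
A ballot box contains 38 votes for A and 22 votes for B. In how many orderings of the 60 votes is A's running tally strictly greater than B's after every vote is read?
Strict-lead orderings = 3774474706526160

Total orderings of the 60 votes with 38 for A: C(60, 38) = 14154280149473100. By the Bertrand ballot formula (Cycle Lemma / reflection principle), the number of orderings in which A is strictly ahead of B throughout is (p − q)/(p + q) · C(p + q, p) = (38 − 22)/(38 + 22) · 14154280149473100 = 3774474706526160.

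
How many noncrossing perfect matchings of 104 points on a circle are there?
C_52 = 29869166945772625950142417512

These noncrossing handshakes are counted by the Catalan number C_n = (1/(n + 1)) · C(2n, n). For n = 52: C_52 = (1/53) · C(104, 52) = 1583065848125949175357548128136/53 = 29869166945772625950142417512.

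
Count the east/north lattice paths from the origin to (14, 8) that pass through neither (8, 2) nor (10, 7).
Number of paths = 185675

Inclusion–exclusion. Total paths: C(22, 14) = 319770. Through P₁: C(10, 8)·C(12, 6) = 41580. Through P₂: C(17, 10)·C(5, 4) = 97240. Since P₁ is strictly southwest of P₂, a monotone path through both must visit P₁ then P₂; paths through both = C(10, 8)·C(7, 2)·C(5, 4) = 4725. Avoid both = 319770 − 41580 − 97240 + 4725 = 185675.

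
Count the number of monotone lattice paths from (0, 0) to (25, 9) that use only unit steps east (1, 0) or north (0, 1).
Number of paths = 52451256

A monotone lattice path from (0, 0) to (25, 9) consists of 25 east steps and 9 north steps in some order, so it is determined by which 25 of the 34 steps are east. The count is C(34, 25) = 52451256.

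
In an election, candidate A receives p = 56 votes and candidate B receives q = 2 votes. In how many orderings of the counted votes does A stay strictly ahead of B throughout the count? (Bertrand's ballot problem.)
Strict-lead orderings = 1539

Total orderings of the 58 votes with 56 for A: C(58, 56) = 1653. By the Bertrand ballot formula (Cycle Lemma / reflection principle), the number of orderings in which A is strictly ahead of B throughout is (p − q)/(p + q) · C(p + q, p) = (56 − 2)/(56 + 2) · 1653 = 1539.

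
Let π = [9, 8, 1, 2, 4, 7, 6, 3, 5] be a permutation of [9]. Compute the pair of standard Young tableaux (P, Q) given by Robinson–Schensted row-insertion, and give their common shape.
P = [1, 2, 3, 5] / [4, 6] / [7] / [8] / [9];  Q = [1, 4, 5, 6] / [2, 9] / [3] / [7] / [8];  common shape = (4, 2, 1, 1, 1)

Row-insert the values π_1, π_2, … into P one at a time, bumping the leftmost entry strictly greater than the inserted value down to the next row. The recording tableau Q records, in position (i, j), the step at which that cell was added to P.
  Insert 9 (step 1): P = [9];  Q = [1]
  Insert 8 (step 2): P = [8] / [9];  Q = [1] / [2]
  Insert 1 (step 3): P = [1] / [8] / [9];  Q = [1] / [2] / [3]
  Insert 2 (step 4): P = [1, 2] / [8] / [9];  Q = [1, 4] / [2] / [3]
  Insert 4 (step 5): P = [1, 2, 4] / [8] / [9];  Q = [1, 4, 5] / [2] / [3]
  Insert 7 (step 6): P = [1, 2, 4, 7] / [8] / [9];  Q = [1, 4, 5, 6] / [2] / [3]
  Insert 6 (step 7): P = [1, 2, 4, 6] / [7] / [8] / [9];  Q = [1, 4, 5, 6] / [2] / [3] / [7]
  Insert 3 (step 8): P = [1, 2, 3, 6] / [4] / [7] / [8] / [9];  Q = [1, 4, 5, 6] / [2] / [3] / [7] / [8]
  Insert 5 (step 9): P = [1, 2, 3, 5] / [4, 6] / [7] / [8] / [9];  Q = [1, 4, 5, 6] / [2, 9] / [3] / [7] / [8]
Final shape: (4, 2, 1, 1, 1).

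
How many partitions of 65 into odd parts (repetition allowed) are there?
p_odd(65) = 18200

Enumerate partitions using only odd parts via the recurrence o(n, m) = o(n, m−2) + o(n−m, m) over odd m, starting from the largest odd part ≤ n. This gives p_odd(65) = 18200. (Euler's theorem: equals the count of distinct-part partitions.)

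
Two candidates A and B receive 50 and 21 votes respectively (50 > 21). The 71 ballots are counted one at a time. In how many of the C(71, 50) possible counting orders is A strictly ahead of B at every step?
Strict-lead orderings = 223554928867479924

Total orderings of the 71 votes with 50 for A: C(71, 50) = 547324136192795676. By the Bertrand ballot formula (Cycle Lemma / reflection principle), the number of orderings in which A is strictly ahead of B throughout is (p − q)/(p + q) · C(p + q, p) = (50 − 21)/(50 + 21) · 547324136192795676 = 223554928867479924.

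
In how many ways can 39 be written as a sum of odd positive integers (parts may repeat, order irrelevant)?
p_odd(39) = 982

Enumerate partitions using only odd parts via the recurrence o(n, m) = o(n, m−2) + o(n−m, m) over odd m, starting from the largest odd part ≤ n. This gives p_odd(39) = 982. (Euler's theorem: equals the count of distinct-part partitions.)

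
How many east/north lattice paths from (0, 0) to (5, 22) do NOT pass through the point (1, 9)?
Number of paths = 56930

Total paths from (0, 0) to (5, 22): C(27, 5) = 80730. Paths through (1, 9): (paths (0, 0) → (1, 9)) × (paths (1, 9) → (5, 22)) = C(10, 1) · C(17, 4) = 10 · 2380 = 23800. Avoidance count = 80730 − 23800 = 56930.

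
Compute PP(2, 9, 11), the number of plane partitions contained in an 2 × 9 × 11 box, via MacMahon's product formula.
PP(2, 9, 11) = 4936848280

Evaluate the triple product over i = 1..2, j = 1..9, k = 1..11. The factors are (2/1) · (3/2) · (4/3) · (5/4) · (6/5) · (7/6) · (8/7) · (9/8) · … (198 factors total). The numerators and denominators telescope so the product is an integer; carrying out the multiplication exactly gives PP(2, 9, 11) = 4936848280.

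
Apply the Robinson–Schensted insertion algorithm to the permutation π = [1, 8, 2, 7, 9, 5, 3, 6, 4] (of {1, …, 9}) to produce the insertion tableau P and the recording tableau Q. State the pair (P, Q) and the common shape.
P = [1, 2, 3, 4] / [5, 6] / [7, 9] / [8];  Q = [1, 2, 4, 5] / [3, 8] / [6, 9] / [7];  common shape = (4, 2, 2, 1)

Row-insert the values π_1, π_2, … into P one at a time, bumping the leftmost entry strictly greater than the inserted value down to the next row. The recording tableau Q records, in position (i, j), the step at which that cell was added to P.
  Insert 1 (step 1): P = [1];  Q = [1]
  Insert 8 (step 2): P = [1, 8];  Q = [1, 2]
  Insert 2 (step 3): P = [1, 2] / [8];  Q = [1, 2] / [3]
  Insert 7 (step 4): P = [1, 2, 7] / [8];  Q = [1, 2, 4] / [3]
  Insert 9 (step 5): P = [1, 2, 7, 9] / [8];  Q = [1, 2, 4, 5] / [3]
  Insert 5 (step 6): P = [1, 2, 5, 9] / [7] / [8];  Q = [1, 2, 4, 5] / [3] / [6]
  Insert 3 (step 7): P = [1, 2, 3, 9] / [5] / [7] / [8];  Q = [1, 2, 4, 5] / [3] / [6] / [7]
  Insert 6 (step 8): P = [1, 2, 3, 6] / [5, 9] / [7] / [8];  Q = [1, 2, 4, 5] / [3, 8] / [6] / [7]
  Insert 4 (step 9): P = [1, 2, 3, 4] / [5, 6] / [7, 9] / [8];  Q = [1, 2, 4, 5] / [3, 8] / [6, 9] / [7]
Final shape: (4, 2, 2, 1).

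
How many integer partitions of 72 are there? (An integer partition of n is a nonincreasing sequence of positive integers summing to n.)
p(72) = 5392783

Compute p(n) via the recurrence p(n, m) = p(n, m−1) + p(n−m, m), where p(n, m) counts partitions of n with all parts ≤ m and p(n) = p(n, n). The base cases are p(0, m) = 1 and p(n, 0) = 0 for n > 0. Filling the table yields p(72) = 5392783. (Euler's pentagonal recurrence is an alternative.)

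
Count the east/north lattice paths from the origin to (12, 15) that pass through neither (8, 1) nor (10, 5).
Number of paths = 17167032

Inclusion–exclusion. Total paths: C(27, 12) = 17383860. Through P₁: C(9, 8)·C(18, 4) = 27540. Through P₂: C(15, 10)·C(12, 2) = 198198. Since P₁ is strictly southwest of P₂, a monotone path through both must visit P₁ then P₂; paths through both = C(9, 8)·C(6, 2)·C(12, 2) = 8910. Avoid both = 17383860 − 27540 − 198198 + 8910 = 17167032.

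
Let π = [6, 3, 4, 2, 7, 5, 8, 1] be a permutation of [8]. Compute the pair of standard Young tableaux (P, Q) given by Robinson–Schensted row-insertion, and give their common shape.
P = [1, 4, 5, 8] / [2, 7] / [3] / [6];  Q = [1, 3, 5, 7] / [2, 6] / [4] / [8];  common shape = (4, 2, 1, 1)

Row-insert the values π_1, π_2, … into P one at a time, bumping the leftmost entry strictly greater than the inserted value down to the next row. The recording tableau Q records, in position (i, j), the step at which that cell was added to P.
  Insert 6 (step 1): P = [6];  Q = [1]
  Insert 3 (step 2): P = [3] / [6];  Q = [1] / [2]
  Insert 4 (step 3): P = [3, 4] / [6];  Q = [1, 3] / [2]
  Insert 2 (step 4): P = [2, 4] / [3] / [6];  Q = [1, 3] / [2] / [4]
  Insert 7 (step 5): P = [2, 4, 7] / [3] / [6];  Q = [1, 3, 5] / [2] / [4]
  Insert 5 (step 6): P = [2, 4, 5] / [3, 7] / [6];  Q = [1, 3, 5] / [2, 6] / [4]
  Insert 8 (step 7): P = [2, 4, 5, 8] / [3, 7] / [6];  Q = [1, 3, 5, 7] / [2, 6] / [4]
  Insert 1 (step 8): P = [1, 4, 5, 8] / [2, 7] / [3] / [6];  Q = [1, 3, 5, 7] / [2, 6] / [4] / [8]
Final shape: (4, 2, 1, 1).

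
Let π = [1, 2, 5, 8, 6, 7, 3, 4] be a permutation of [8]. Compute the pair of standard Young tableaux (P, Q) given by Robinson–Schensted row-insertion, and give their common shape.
P = [1, 2, 3, 4, 7] / [5, 6] / [8];  Q = [1, 2, 3, 4, 6] / [5, 8] / [7];  common shape = (5, 2, 1)

Row-insert the values π_1, π_2, … into P one at a time, bumping the leftmost entry strictly greater than the inserted value down to the next row. The recording tableau Q records, in position (i, j), the step at which that cell was added to P.
  Insert 1 (step 1): P = [1];  Q = [1]
  Insert 2 (step 2): P = [1, 2];  Q = [1, 2]
  Insert 5 (step 3): P = [1, 2, 5];  Q = [1, 2, 3]
  Insert 8 (step 4): P = [1, 2, 5, 8];  Q = [1, 2, 3, 4]
  Insert 6 (step 5): P = [1, 2, 5, 6] / [8];  Q = [1, 2, 3, 4] / [5]
  Insert 7 (step 6): P = [1, 2, 5, 6, 7] / [8];  Q = [1, 2, 3, 4, 6] / [5]
  Insert 3 (step 7): P = [1, 2, 3, 6, 7] / [5] / [8];  Q = [1, 2, 3, 4, 6] / [5] / [7]
  Insert 4 (step 8): P = [1, 2, 3, 4, 7] / [5, 6] / [8];  Q = [1, 2, 3, 4, 6] / [5, 8] / [7]
Final shape: (5, 2, 1).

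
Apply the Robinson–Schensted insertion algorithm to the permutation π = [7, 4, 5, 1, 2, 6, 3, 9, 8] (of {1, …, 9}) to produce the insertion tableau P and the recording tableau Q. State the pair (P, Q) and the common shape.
P = [1, 2, 3, 8] / [4, 5, 6, 9] / [7];  Q = [1, 3, 6, 8] / [2, 5, 7, 9] / [4];  common shape = (4, 4, 1)

Row-insert the values π_1, π_2, … into P one at a time, bumping the leftmost entry strictly greater than the inserted value down to the next row. The recording tableau Q records, in position (i, j), the step at which that cell was added to P.
  Insert 7 (step 1): P = [7];  Q = [1]
  Insert 4 (step 2): P = [4] / [7];  Q = [1] / [2]
  Insert 5 (step 3): P = [4, 5] / [7];  Q = [1, 3] / [2]
  Insert 1 (step 4): P = [1, 5] / [4] / [7];  Q = [1, 3] / [2] / [4]
  Insert 2 (step 5): P = [1, 2] / [4, 5] / [7];  Q = [1, 3] / [2, 5] / [4]
  Insert 6 (step 6): P = [1, 2, 6] / [4, 5] / [7];  Q = [1, 3, 6] / [2, 5] / [4]
  Insert 3 (step 7): P = [1, 2, 3] / [4, 5, 6] / [7];  Q = [1, 3, 6] / [2, 5, 7] / [4]
  Insert 9 (step 8): P = [1, 2, 3, 9] / [4, 5, 6] / [7];  Q = [1, 3, 6, 8] / [2, 5, 7] / [4]
  Insert 8 (step 9): P = [1, 2, 3, 8] / [4, 5, 6, 9] / [7];  Q = [1, 3, 6, 8] / [2, 5, 7, 9] / [4]
Final shape: (4, 4, 1).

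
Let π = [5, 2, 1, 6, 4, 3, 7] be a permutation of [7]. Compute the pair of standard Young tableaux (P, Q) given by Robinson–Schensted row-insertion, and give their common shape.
P = [1, 3, 7] / [2, 4] / [5, 6];  Q = [1, 4, 7] / [2, 5] / [3, 6];  common shape = (3, 2, 2)

Row-insert the values π_1, π_2, … into P one at a time, bumping the leftmost entry strictly greater than the inserted value down to the next row. The recording tableau Q records, in position (i, j), the step at which that cell was added to P.
  Insert 5 (step 1): P = [5];  Q = [1]
  Insert 2 (step 2): P = [2] / [5];  Q = [1] / [2]
  Insert 1 (step 3): P = [1] / [2] / [5];  Q = [1] / [2] / [3]
  Insert 6 (step 4): P = [1, 6] / [2] / [5];  Q = [1, 4] / [2] / [3]
  Insert 4 (step 5): P = [1, 4] / [2, 6] / [5];  Q = [1, 4] / [2, 5] / [3]
  Insert 3 (step 6): P = [1, 3] / [2, 4] / [5, 6];  Q = [1, 4] / [2, 5] / [3, 6]
  Insert 7 (step 7): P = [1, 3, 7] / [2, 4] / [5, 6];  Q = [1, 4, 7] / [2, 5] / [3, 6]
Final shape: (3, 2, 2).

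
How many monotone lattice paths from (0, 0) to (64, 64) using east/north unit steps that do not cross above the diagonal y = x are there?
C_64 = 368479169875816659479009042713546950

These NE paths below the diagonal are counted by the Catalan number C_n = (1/(n + 1)) · C(2n, n). For n = 64: C_64 = (1/65) · C(128, 64) = 23951146041928082866135587776380551750/65 = 368479169875816659479009042713546950.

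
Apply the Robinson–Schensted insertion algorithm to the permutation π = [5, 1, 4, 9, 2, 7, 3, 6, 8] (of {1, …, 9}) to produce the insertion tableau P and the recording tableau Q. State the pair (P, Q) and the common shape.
P = [1, 2, 3, 6, 8] / [4, 7] / [5, 9];  Q = [1, 3, 4, 8, 9] / [2, 6] / [5, 7];  common shape = (5, 2, 2)

Row-insert the values π_1, π_2, … into P one at a time, bumping the leftmost entry strictly greater than the inserted value down to the next row. The recording tableau Q records, in position (i, j), the step at which that cell was added to P.
  Insert 5 (step 1): P = [5];  Q = [1]
  Insert 1 (step 2): P = [1] / [5];  Q = [1] / [2]
  Insert 4 (step 3): P = [1, 4] / [5];  Q = [1, 3] / [2]
  Insert 9 (step 4): P = [1, 4, 9] / [5];  Q = [1, 3, 4] / [2]
  Insert 2 (step 5): P = [1, 2, 9] / [4] / [5];  Q = [1, 3, 4] / [2] / [5]
  Insert 7 (step 6): P = [1, 2, 7] / [4, 9] / [5];  Q = [1, 3, 4] / [2, 6] / [5]
  Insert 3 (step 7): P = [1, 2, 3] / [4, 7] / [5, 9];  Q = [1, 3, 4] / [2, 6] / [5, 7]
  Insert 6 (step 8): P = [1, 2, 3, 6] / [4, 7] / [5, 9];  Q = [1, 3, 4, 8] / [2, 6] / [5, 7]
  Insert 8 (step 9): P = [1, 2, 3, 6, 8] / [4, 7] / [5, 9];  Q = [1, 3, 4, 8, 9] / [2, 6] / [5, 7]
Final shape: (5, 2, 2).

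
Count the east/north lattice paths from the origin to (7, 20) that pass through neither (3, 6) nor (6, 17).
Number of paths = 349506

Inclusion–exclusion. Total paths: C(27, 7) = 888030. Through P₁: C(9, 3)·C(18, 4) = 257040. Through P₂: C(23, 6)·C(4, 1) = 403788. Since P₁ is strictly southwest of P₂, a monotone path through both must visit P₁ then P₂; paths through both = C(9, 3)·C(14, 3)·C(4, 1) = 122304. Avoid both = 888030 − 257040 − 403788 + 122304 = 349506.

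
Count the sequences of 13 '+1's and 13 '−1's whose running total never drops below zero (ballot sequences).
C_13 = 742900

These ballot sequences are counted by the Catalan number C_n = (1/(n + 1)) · C(2n, n). For n = 13: C_13 = (1/14) · C(26, 13) = 10400600/14 = 742900.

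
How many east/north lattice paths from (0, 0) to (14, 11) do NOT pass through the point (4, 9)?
Number of paths = 4410210

Total paths from (0, 0) to (14, 11): C(25, 14) = 4457400. Paths through (4, 9): (paths (0, 0) → (4, 9)) × (paths (4, 9) → (14, 11)) = C(13, 4) · C(12, 10) = 715 · 66 = 47190. Avoidance count = 4457400 − 47190 = 4410210.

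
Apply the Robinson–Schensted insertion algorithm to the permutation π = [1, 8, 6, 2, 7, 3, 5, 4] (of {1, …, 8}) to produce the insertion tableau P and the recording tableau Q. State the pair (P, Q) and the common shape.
P = [1, 2, 3, 4] / [5, 7] / [6] / [8];  Q = [1, 2, 5, 7] / [3, 6] / [4] / [8];  common shape = (4, 2, 1, 1)

Row-insert the values π_1, π_2, … into P one at a time, bumping the leftmost entry strictly greater than the inserted value down to the next row. The recording tableau Q records, in position (i, j), the step at which that cell was added to P.
  Insert 1 (step 1): P = [1];  Q = [1]
  Insert 8 (step 2): P = [1, 8];  Q = [1, 2]
  Insert 6 (step 3): P = [1, 6] / [8];  Q = [1, 2] / [3]
  Insert 2 (step 4): P = [1, 2] / [6] / [8];  Q = [1, 2] / [3] / [4]
  Insert 7 (step 5): P = [1, 2, 7] / [6] / [8];  Q = [1, 2, 5] / [3] / [4]
  Insert 3 (step 6): P = [1, 2, 3] / [6, 7] / [8];  Q = [1, 2, 5] / [3, 6] / [4]
  Insert 5 (step 7): P = [1, 2, 3, 5] / [6, 7] / [8];  Q = [1, 2, 5, 7] / [3, 6] / [4]
  Insert 4 (step 8): P = [1, 2, 3, 4] / [5, 7] / [6] / [8];  Q = [1, 2, 5, 7] / [3, 6] / [4] / [8]
Final shape: (4, 2, 1, 1).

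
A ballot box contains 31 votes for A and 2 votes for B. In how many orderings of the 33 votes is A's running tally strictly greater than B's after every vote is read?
Strict-lead orderings = 464

Total orderings of the 33 votes with 31 for A: C(33, 31) = 528. By the Bertrand ballot formula (Cycle Lemma / reflection principle), the number of orderings in which A is strictly ahead of B throughout is (p − q)/(p + q) · C(p + q, p) = (31 − 2)/(31 + 2) · 528 = 464.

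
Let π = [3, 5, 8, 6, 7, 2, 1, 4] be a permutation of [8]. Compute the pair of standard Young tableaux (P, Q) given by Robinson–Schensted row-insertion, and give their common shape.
P = [1, 4, 6, 7] / [2, 5] / [3] / [8];  Q = [1, 2, 3, 5] / [4, 8] / [6] / [7];  common shape = (4, 2, 1, 1)

Row-insert the values π_1, π_2, … into P one at a time, bumping the leftmost entry strictly greater than the inserted value down to the next row. The recording tableau Q records, in position (i, j), the step at which that cell was added to P.
  Insert 3 (step 1): P = [3];  Q = [1]
  Insert 5 (step 2): P = [3, 5];  Q = [1, 2]
  Insert 8 (step 3): P = [3, 5, 8];  Q = [1, 2, 3]
  Insert 6 (step 4): P = [3, 5, 6] / [8];  Q = [1, 2, 3] / [4]
  Insert 7 (step 5): P = [3, 5, 6, 7] / [8];  Q = [1, 2, 3, 5] / [4]
  Insert 2 (step 6): P = [2, 5, 6, 7] / [3] / [8];  Q = [1, 2, 3, 5] / [4] / [6]
  Insert 1 (step 7): P = [1, 5, 6, 7] / [2] / [3] / [8];  Q = [1, 2, 3, 5] / [4] / [6] / [7]
  Insert 4 (step 8): P = [1, 4, 6, 7] / [2, 5] / [3] / [8];  Q = [1, 2, 3, 5] / [4, 8] / [6] / [7]
Final shape: (4, 2, 1, 1).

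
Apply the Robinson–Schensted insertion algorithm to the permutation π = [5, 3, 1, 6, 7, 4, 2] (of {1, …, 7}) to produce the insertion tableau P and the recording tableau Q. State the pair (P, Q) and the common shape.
P = [1, 2, 7] / [3, 4] / [5, 6];  Q = [1, 4, 5] / [2, 6] / [3, 7];  common shape = (3, 2, 2)

Row-insert the values π_1, π_2, … into P one at a time, bumping the leftmost entry strictly greater than the inserted value down to the next row. The recording tableau Q records, in position (i, j), the step at which that cell was added to P.
  Insert 5 (step 1): P = [5];  Q = [1]
  Insert 3 (step 2): P = [3] / [5];  Q = [1] / [2]
  Insert 1 (step 3): P = [1] / [3] / [5];  Q = [1] / [2] / [3]
  Insert 6 (step 4): P = [1, 6] / [3] / [5];  Q = [1, 4] / [2] / [3]
  Insert 7 (step 5): P = [1, 6, 7] / [3] / [5];  Q = [1, 4, 5] / [2] / [3]
  Insert 4 (step 6): P = [1, 4, 7] / [3, 6] / [5];  Q = [1, 4, 5] / [2, 6] / [3]
  Insert 2 (step 7): P = [1, 2, 7] / [3, 4] / [5, 6];  Q = [1, 4, 5] / [2, 6] / [3, 7]
Final shape: (3, 2, 2).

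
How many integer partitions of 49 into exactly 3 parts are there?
p(49, 3 parts) = 200

Partitions of n into exactly k parts are in bijection with partitions of n − k into at most k parts (subtract 1 from each part). So p(49, exactly 3) = p(46, parts ≤ 3). Computing via the recurrence p(m, j) = p(m, j−1) + p(m−j, j) gives 200.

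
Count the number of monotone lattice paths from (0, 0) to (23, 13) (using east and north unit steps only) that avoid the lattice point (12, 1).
Number of paths = 2293212586

Total paths from (0, 0) to (23, 13): C(36, 23) = 2310789600. Paths through (12, 1): (paths (0, 0) → (12, 1)) × (paths (12, 1) → (23, 13)) = C(13, 12) · C(23, 11) = 13 · 1352078 = 17577014. Avoidance count = 2310789600 − 17577014 = 2293212586.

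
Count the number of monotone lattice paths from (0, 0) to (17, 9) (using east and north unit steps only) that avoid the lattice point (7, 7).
Number of paths = 2898038

Total paths from (0, 0) to (17, 9): C(26, 17) = 3124550. Paths through (7, 7): (paths (0, 0) → (7, 7)) × (paths (7, 7) → (17, 9)) = C(14, 7) · C(12, 10) = 3432 · 66 = 226512. Avoidance count = 3124550 − 226512 = 2898038.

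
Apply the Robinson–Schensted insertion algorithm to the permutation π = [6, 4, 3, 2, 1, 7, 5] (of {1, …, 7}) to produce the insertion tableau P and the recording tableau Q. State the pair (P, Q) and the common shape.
P = [1, 5] / [2, 7] / [3] / [4] / [6];  Q = [1, 6] / [2, 7] / [3] / [4] / [5];  common shape = (2, 2, 1, 1, 1)

Row-insert the values π_1, π_2, … into P one at a time, bumping the leftmost entry strictly greater than the inserted value down to the next row. The recording tableau Q records, in position (i, j), the step at which that cell was added to P.
  Insert 6 (step 1): P = [6];  Q = [1]
  Insert 4 (step 2): P = [4] / [6];  Q = [1] / [2]
  Insert 3 (step 3): P = [3] / [4] / [6];  Q = [1] / [2] / [3]
  Insert 2 (step 4): P = [2] / [3] / [4] / [6];  Q = [1] / [2] / [3] / [4]
  Insert 1 (step 5): P = [1] / [2] / [3] / [4] / [6];  Q = [1] / [2] / [3] / [4] / [5]
  Insert 7 (step 6): P = [1, 7] / [2] / [3] / [4] / [6];  Q = [1, 6] / [2] / [3] / [4] / [5]
  Insert 5 (step 7): P = [1, 5] / [2, 7] / [3] / [4] / [6];  Q = [1, 6] / [2, 7] / [3] / [4] / [5]
Final shape: (2, 2, 1, 1, 1).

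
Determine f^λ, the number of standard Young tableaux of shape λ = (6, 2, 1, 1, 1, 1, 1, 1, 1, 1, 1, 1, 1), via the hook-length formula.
# SYT of shape (6, 2, 1, 1, 1, 1, 1, 1, 1, 1, 1, 1, 1) = 90440

Hook-length formula: f^λ = n! / Π hook(c), product over all cells c of the Young diagram. For λ = (6, 2, 1, 1, 1, 1, 1, 1, 1, 1, 1, 1, 1), n = 19 boxes. Hook lengths by row (left-to-right, top-to-bottom): [18, 6, 4, 3, 2, 1]; [13, 1]; [11]; [10]; [9]; [8]; [7]; [6]; [5]; [4]; [3]; [2]; [1]. Product of hooks = 1345036492800. So f^λ = 19! / 1345036492800 = 121645100408832000 / 1345036492800 = 90440.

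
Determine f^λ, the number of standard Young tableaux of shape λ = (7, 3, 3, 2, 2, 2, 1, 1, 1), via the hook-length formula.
# SYT of shape (7, 3, 3, 2, 2, 2, 1, 1, 1) = 993248256

Hook-length formula: f^λ = n! / Π hook(c), product over all cells c of the Young diagram. For λ = (7, 3, 3, 2, 2, 2, 1, 1, 1), n = 22 boxes. Hook lengths by row (left-to-right, top-to-bottom): [15, 11, 7, 4, 3, 2, 1]; [10, 6, 2]; [9, 5, 1]; [7, 3]; [6, 2]; [5, 1]; [3]; [2]; [1]. Product of hooks = 1131641280000. So f^λ = 22! / 1131641280000 = 1124000727777607680000 / 1131641280000 = 993248256.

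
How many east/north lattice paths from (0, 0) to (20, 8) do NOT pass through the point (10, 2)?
Number of paths = 2579577

Total paths from (0, 0) to (20, 8): C(28, 20) = 3108105. Paths through (10, 2): (paths (0, 0) → (10, 2)) × (paths (10, 2) → (20, 8)) = C(12, 10) · C(16, 10) = 66 · 8008 = 528528. Avoidance count = 3108105 − 528528 = 2579577.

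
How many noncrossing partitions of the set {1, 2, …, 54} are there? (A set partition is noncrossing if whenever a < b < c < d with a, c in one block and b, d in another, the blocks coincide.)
C_54 = 451959718027953471447609509424

These noncrossing partitions are counted by the Catalan number C_n = (1/(n + 1)) · C(2n, n). For n = 54: C_54 = (1/55) · C(108, 54) = 24857784491537440929618523018320/55 = 451959718027953471447609509424.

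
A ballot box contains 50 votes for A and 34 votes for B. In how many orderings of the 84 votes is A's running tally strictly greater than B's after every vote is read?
Strict-lead orderings = 70304834838164197398192

Total orderings of the 84 votes with 50 for A: C(84, 50) = 369100382900362036340508. By the Bertrand ballot formula (Cycle Lemma / reflection principle), the number of orderings in which A is strictly ahead of B throughout is (p − q)/(p + q) · C(p + q, p) = (50 − 34)/(50 + 34) · 369100382900362036340508 = 70304834838164197398192.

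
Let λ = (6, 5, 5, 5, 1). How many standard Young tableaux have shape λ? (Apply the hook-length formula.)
# SYT of shape (6, 5, 5, 5, 1) = 192053862

Hook-length formula: f^λ = n! / Π hook(c), product over all cells c of the Young diagram. For λ = (6, 5, 5, 5, 1), n = 22 boxes. Hook lengths by row (left-to-right, top-to-bottom): [10, 8, 7, 6, 5, 1]; [8, 6, 5, 4, 3]; [7, 5, 4, 3, 2]; [6, 4, 3, 2, 1]; [1]. Product of hooks = 5852528640000. So f^λ = 22! / 5852528640000 = 1124000727777607680000 / 5852528640000 = 192053862.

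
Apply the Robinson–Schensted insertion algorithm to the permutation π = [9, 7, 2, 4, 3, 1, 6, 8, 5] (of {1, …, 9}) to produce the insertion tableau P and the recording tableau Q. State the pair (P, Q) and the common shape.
P = [1, 3, 5, 8] / [2, 6] / [4] / [7] / [9];  Q = [1, 4, 7, 8] / [2, 9] / [3] / [5] / [6];  common shape = (4, 2, 1, 1, 1)

Row-insert the values π_1, π_2, … into P one at a time, bumping the leftmost entry strictly greater than the inserted value down to the next row. The recording tableau Q records, in position (i, j), the step at which that cell was added to P.
  Insert 9 (step 1): P = [9];  Q = [1]
  Insert 7 (step 2): P = [7] / [9];  Q = [1] / [2]
  Insert 2 (step 3): P = [2] / [7] / [9];  Q = [1] / [2] / [3]
  Insert 4 (step 4): P = [2, 4] / [7] / [9];  Q = [1, 4] / [2] / [3]
  Insert 3 (step 5): P = [2, 3] / [4] / [7] / [9];  Q = [1, 4] / [2] / [3] / [5]
  Insert 1 (step 6): P = [1, 3] / [2] / [4] / [7] / [9];  Q = [1, 4] / [2] / [3] / [5] / [6]
  Insert 6 (step 7): P = [1, 3, 6] / [2] / [4] / [7] / [9];  Q = [1, 4, 7] / [2] / [3] / [5] / [6]
  Insert 8 (step 8): P = [1, 3, 6, 8] / [2] / [4] / [7] / [9];  Q = [1, 4, 7, 8] / [2] / [3] / [5] / [6]
  Insert 5 (step 9): P = [1, 3, 5, 8] / [2, 6] / [4] / [7] / [9];  Q = [1, 4, 7, 8] / [2, 9] / [3] / [5] / [6]
Final shape: (4, 2, 1, 1, 1).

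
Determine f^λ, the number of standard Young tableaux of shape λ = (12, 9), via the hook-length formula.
# SYT of shape (12, 9) = 90440

Hook-length formula: f^λ = n! / Π hook(c), product over all cells c of the Young diagram. For λ = (12, 9), n = 21 boxes. Hook lengths by row (left-to-right, top-to-bottom): [13, 12, 11, 10, 9, 8, 7, 6, 5, 3, 2, 1]; [9, 8, 7, 6, 5, 4, 3, 2, 1]. Product of hooks = 564915326976000. So f^λ = 21! / 564915326976000 = 51090942171709440000 / 564915326976000 = 90440.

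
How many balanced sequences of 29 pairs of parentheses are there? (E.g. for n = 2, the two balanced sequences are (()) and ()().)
C_29 = 1002242216651368

These balanced parentheses are counted by the Catalan number C_n = (1/(n + 1)) · C(2n, n). For n = 29: C_29 = (1/30) · C(58, 29) = 30067266499541040/30 = 1002242216651368.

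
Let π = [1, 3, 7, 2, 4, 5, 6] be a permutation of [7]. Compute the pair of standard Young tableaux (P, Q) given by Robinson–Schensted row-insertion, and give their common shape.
P = [1, 2, 4, 5, 6] / [3, 7];  Q = [1, 2, 3, 6, 7] / [4, 5];  common shape = (5, 2)

Row-insert the values π_1, π_2, … into P one at a time, bumping the leftmost entry strictly greater than the inserted value down to the next row. The recording tableau Q records, in position (i, j), the step at which that cell was added to P.
  Insert 1 (step 1): P = [1];  Q = [1]
  Insert 3 (step 2): P = [1, 3];  Q = [1, 2]
  Insert 7 (step 3): P = [1, 3, 7];  Q = [1, 2, 3]
  Insert 2 (step 4): P = [1, 2, 7] / [3];  Q = [1, 2, 3] / [4]
  Insert 4 (step 5): P = [1, 2, 4] / [3, 7];  Q = [1, 2, 3] / [4, 5]
  Insert 5 (step 6): P = [1, 2, 4, 5] / [3, 7];  Q = [1, 2, 3, 6] / [4, 5]
  Insert 6 (step 7): P = [1, 2, 4, 5, 6] / [3, 7];  Q = [1, 2, 3, 6, 7] / [4, 5]
Final shape: (5, 2).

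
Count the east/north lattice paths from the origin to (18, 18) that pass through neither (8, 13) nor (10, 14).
Number of paths = 7795415760

Inclusion–exclusion. Total paths: C(36, 18) = 9075135300. Through P₁: C(21, 8)·C(15, 10) = 611080470. Through P₂: C(24, 10)·C(12, 8) = 970821720. Since P₁ is strictly southwest of P₂, a monotone path through both must visit P₁ then P₂; paths through both = C(21, 8)·C(3, 2)·C(12, 8) = 302182650. Avoid both = 9075135300 − 611080470 − 970821720 + 302182650 = 7795415760.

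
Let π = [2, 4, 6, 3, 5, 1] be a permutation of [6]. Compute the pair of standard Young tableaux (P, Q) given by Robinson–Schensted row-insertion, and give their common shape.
P = [1, 3, 5] / [2, 6] / [4];  Q = [1, 2, 3] / [4, 5] / [6];  common shape = (3, 2, 1)

Row-insert the values π_1, π_2, … into P one at a time, bumping the leftmost entry strictly greater than the inserted value down to the next row. The recording tableau Q records, in position (i, j), the step at which that cell was added to P.
  Insert 2 (step 1): P = [2];  Q = [1]
  Insert 4 (step 2): P = [2, 4];  Q = [1, 2]
  Insert 6 (step 3): P = [2, 4, 6];  Q = [1, 2, 3]
  Insert 3 (step 4): P = [2, 3, 6] / [4];  Q = [1, 2, 3] / [4]
  Insert 5 (step 5): P = [2, 3, 5] / [4, 6];  Q = [1, 2, 3] / [4, 5]
  Insert 1 (step 6): P = [1, 3, 5] / [2, 6] / [4];  Q = [1, 2, 3] / [4, 5] / [6]
Final shape: (3, 2, 1).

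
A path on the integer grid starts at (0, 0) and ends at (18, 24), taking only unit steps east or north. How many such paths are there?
Number of paths = 353697121050

A monotone lattice path from (0, 0) to (18, 24) consists of 18 east steps and 24 north steps in some order, so it is determined by which 18 of the 42 steps are east. The count is C(42, 18) = 353697121050.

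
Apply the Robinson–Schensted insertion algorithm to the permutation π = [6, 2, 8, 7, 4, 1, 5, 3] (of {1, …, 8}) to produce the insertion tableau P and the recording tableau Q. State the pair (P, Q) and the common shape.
P = [1, 3, 5] / [2, 4] / [6, 7] / [8];  Q = [1, 3, 7] / [2, 4] / [5, 8] / [6];  common shape = (3, 2, 2, 1)

Row-insert the values π_1, π_2, … into P one at a time, bumping the leftmost entry strictly greater than the inserted value down to the next row. The recording tableau Q records, in position (i, j), the step at which that cell was added to P.
  Insert 6 (step 1): P = [6];  Q = [1]
  Insert 2 (step 2): P = [2] / [6];  Q = [1] / [2]
  Insert 8 (step 3): P = [2, 8] / [6];  Q = [1, 3] / [2]
  Insert 7 (step 4): P = [2, 7] / [6, 8];  Q = [1, 3] / [2, 4]
  Insert 4 (step 5): P = [2, 4] / [6, 7] / [8];  Q = [1, 3] / [2, 4] / [5]
  Insert 1 (step 6): P = [1, 4] / [2, 7] / [6] / [8];  Q = [1, 3] / [2, 4] / [5] / [6]
  Insert 5 (step 7): P = [1, 4, 5] / [2, 7] / [6] / [8];  Q = [1, 3, 7] / [2, 4] / [5] / [6]
  Insert 3 (step 8): P = [1, 3, 5] / [2, 4] / [6, 7] / [8];  Q = [1, 3, 7] / [2, 4] / [5, 8] / [6]
Final shape: (3, 2, 2, 1).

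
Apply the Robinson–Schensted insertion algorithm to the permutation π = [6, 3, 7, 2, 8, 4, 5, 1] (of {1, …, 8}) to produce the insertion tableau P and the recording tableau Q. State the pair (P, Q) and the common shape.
P = [1, 4, 5] / [2, 7, 8] / [3] / [6];  Q = [1, 3, 5] / [2, 6, 7] / [4] / [8];  common shape = (3, 3, 1, 1)

Row-insert the values π_1, π_2, … into P one at a time, bumping the leftmost entry strictly greater than the inserted value down to the next row. The recording tableau Q records, in position (i, j), the step at which that cell was added to P.
  Insert 6 (step 1): P = [6];  Q = [1]
  Insert 3 (step 2): P = [3] / [6];  Q = [1] / [2]
  Insert 7 (step 3): P = [3, 7] / [6];  Q = [1, 3] / [2]
  Insert 2 (step 4): P = [2, 7] / [3] / [6];  Q = [1, 3] / [2] / [4]
  Insert 8 (step 5): P = [2, 7, 8] / [3] / [6];  Q = [1, 3, 5] / [2] / [4]
  Insert 4 (step 6): P = [2, 4, 8] / [3, 7] / [6];  Q = [1, 3, 5] / [2, 6] / [4]
  Insert 5 (step 7): P = [2, 4, 5] / [3, 7, 8] / [6];  Q = [1, 3, 5] / [2, 6, 7] / [4]
  Insert 1 (step 8): P = [1, 4, 5] / [2, 7, 8] / [3] / [6];  Q = [1, 3, 5] / [2, 6, 7] / [4] / [8]
Final shape: (3, 3, 1, 1).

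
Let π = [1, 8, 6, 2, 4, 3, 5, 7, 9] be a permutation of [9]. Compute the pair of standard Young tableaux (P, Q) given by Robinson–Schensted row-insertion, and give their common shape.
P = [1, 2, 3, 5, 7, 9] / [4] / [6] / [8];  Q = [1, 2, 5, 7, 8, 9] / [3] / [4] / [6];  common shape = (6, 1, 1, 1)

Row-insert the values π_1, π_2, … into P one at a time, bumping the leftmost entry strictly greater than the inserted value down to the next row. The recording tableau Q records, in position (i, j), the step at which that cell was added to P.
  Insert 1 (step 1): P = [1];  Q = [1]
  Insert 8 (step 2): P = [1, 8];  Q = [1, 2]
  Insert 6 (step 3): P = [1, 6] / [8];  Q = [1, 2] / [3]
  Insert 2 (step 4): P = [1, 2] / [6] / [8];  Q = [1, 2] / [3] / [4]
  Insert 4 (step 5): P = [1, 2, 4] / [6] / [8];  Q = [1, 2, 5] / [3] / [4]
  Insert 3 (step 6): P = [1, 2, 3] / [4] / [6] / [8];  Q = [1, 2, 5] / [3] / [4] / [6]
  Insert 5 (step 7): P = [1, 2, 3, 5] / [4] / [6] / [8];  Q = [1, 2, 5, 7] / [3] / [4] / [6]
  Insert 7 (step 8): P = [1, 2, 3, 5, 7] / [4] / [6] / [8];  Q = [1, 2, 5, 7, 8] / [3] / [4] / [6]
  Insert 9 (step 9): P = [1, 2, 3, 5, 7, 9] / [4] / [6] / [8];  Q = [1, 2, 5, 7, 8, 9] / [3] / [4] / [6]
Final shape: (6, 1, 1, 1).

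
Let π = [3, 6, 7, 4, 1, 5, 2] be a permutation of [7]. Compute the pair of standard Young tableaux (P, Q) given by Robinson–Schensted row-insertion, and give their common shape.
P = [1, 2, 5] / [3, 4] / [6, 7];  Q = [1, 2, 3] / [4, 6] / [5, 7];  common shape = (3, 2, 2)

Row-insert the values π_1, π_2, … into P one at a time, bumping the leftmost entry strictly greater than the inserted value down to the next row. The recording tableau Q records, in position (i, j), the step at which that cell was added to P.
  Insert 3 (step 1): P = [3];  Q = [1]
  Insert 6 (step 2): P = [3, 6];  Q = [1, 2]
  Insert 7 (step 3): P = [3, 6, 7];  Q = [1, 2, 3]
  Insert 4 (step 4): P = [3, 4, 7] / [6];  Q = [1, 2, 3] / [4]
  Insert 1 (step 5): P = [1, 4, 7] / [3] / [6];  Q = [1, 2, 3] / [4] / [5]
  Insert 5 (step 6): P = [1, 4, 5] / [3, 7] / [6];  Q = [1, 2, 3] / [4, 6] / [5]
  Insert 2 (step 7): P = [1, 2, 5] / [3, 4] / [6, 7];  Q = [1, 2, 3] / [4, 6] / [5, 7]
Final shape: (3, 2, 2).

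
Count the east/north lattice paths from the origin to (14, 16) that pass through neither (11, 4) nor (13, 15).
Number of paths = 70130220

Inclusion–exclusion. Total paths: C(30, 14) = 145422675. Through P₁: C(15, 11)·C(15, 3) = 621075. Through P₂: C(28, 13)·C(2, 1) = 74884320. Since P₁ is strictly southwest of P₂, a monotone path through both must visit P₁ then P₂; paths through both = C(15, 11)·C(13, 2)·C(2, 1) = 212940. Avoid both = 145422675 − 621075 − 74884320 + 212940 = 70130220.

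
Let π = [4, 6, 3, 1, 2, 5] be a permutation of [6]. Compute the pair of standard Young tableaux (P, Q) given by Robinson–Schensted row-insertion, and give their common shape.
P = [1, 2, 5] / [3, 6] / [4];  Q = [1, 2, 6] / [3, 5] / [4];  common shape = (3, 2, 1)

Row-insert the values π_1, π_2, … into P one at a time, bumping the leftmost entry strictly greater than the inserted value down to the next row. The recording tableau Q records, in position (i, j), the step at which that cell was added to P.
  Insert 4 (step 1): P = [4];  Q = [1]
  Insert 6 (step 2): P = [4, 6];  Q = [1, 2]
  Insert 3 (step 3): P = [3, 6] / [4];  Q = [1, 2] / [3]
  Insert 1 (step 4): P = [1, 6] / [3] / [4];  Q = [1, 2] / [3] / [4]
  Insert 2 (step 5): P = [1, 2] / [3, 6] / [4];  Q = [1, 2] / [3, 5] / [4]
  Insert 5 (step 6): P = [1, 2, 5] / [3, 6] / [4];  Q = [1, 2, 6] / [3, 5] / [4]
Final shape: (3, 2, 1).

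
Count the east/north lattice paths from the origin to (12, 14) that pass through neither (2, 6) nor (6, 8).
Number of paths = 6045784

Inclusion–exclusion. Total paths: C(26, 12) = 9657700. Through P₁: C(8, 2)·C(18, 10) = 1225224. Through P₂: C(14, 6)·C(12, 6) = 2774772. Since P₁ is strictly southwest of P₂, a monotone path through both must visit P₁ then P₂; paths through both = C(8, 2)·C(6, 4)·C(12, 6) = 388080. Avoid both = 9657700 − 1225224 − 2774772 + 388080 = 6045784.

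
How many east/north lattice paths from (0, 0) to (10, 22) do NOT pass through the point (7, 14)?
Number of paths = 45326040

Total paths from (0, 0) to (10, 22): C(32, 10) = 64512240. Paths through (7, 14): (paths (0, 0) → (7, 14)) × (paths (7, 14) → (10, 22)) = C(21, 7) · C(11, 3) = 116280 · 165 = 19186200. Avoidance count = 64512240 − 19186200 = 45326040.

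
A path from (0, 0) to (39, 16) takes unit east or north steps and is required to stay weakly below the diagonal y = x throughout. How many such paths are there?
Number of paths = 17849550788685

By the reflection principle (André's argument), the number of monotone paths to (39, 16) with n ≤ m that never go above y = x is C(55, 39) − C(55, 40) = 29749251314475 − 11899700525790 = 17849550788685.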